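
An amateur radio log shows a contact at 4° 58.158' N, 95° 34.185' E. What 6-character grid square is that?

NJ74sx

Offset from 180°W / 90°S: lon 275.5697°, lat 94.9693°.
Field (20°×10°, letters A–R): 275.5697/20 → 13 → N, 94.9693/10 → 9 → J; chars NJ.
Square (2°×1°, digits 0–9): 15.5697/2 → 7, 4.9693/1 → 4; chars 74.
Subsquare (5′×2.5′, letters a–x): 1.5697/0.0833333 → 18 → s, 0.9693/0.0416667 → 23 → x; chars sx.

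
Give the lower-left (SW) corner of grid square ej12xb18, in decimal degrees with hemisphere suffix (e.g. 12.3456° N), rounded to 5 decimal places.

Field E=4, J=9: +4·20° lon, +9·10° lat → SW at lon -100°, lat 0°.
Square 1, 2: +1·2° lon, +2·1° lat → SW at lon -98°, lat 2°.
Subsquare x=23, b=1: +23·0.0833333° lon, +1·0.0416667° lat → SW at lon -96.0833°, lat 2.04167°.
Extended square 1, 8: +1·0.00833333° lon, +8·0.00416667° lat → SW at lon -96.075°, lat 2.075°.
latitude 2.07500° N, longitude 96.07500° W.

2.07500° N, 96.07500° W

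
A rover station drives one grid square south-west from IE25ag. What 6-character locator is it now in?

IE15xf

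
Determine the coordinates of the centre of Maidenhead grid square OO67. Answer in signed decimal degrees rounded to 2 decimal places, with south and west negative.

Field O=14, O=14: +14·20° lon, +14·10° lat → SW at lon 100°, lat 50°.
Square 6, 7: +6·2° lon, +7·1° lat → SW at lon 112°, lat 57°.
Cell spans 2° lon × 1° lat. Centre is SW corner plus half of each.
latitude 57.50, longitude 113.00.

57.50, 113.00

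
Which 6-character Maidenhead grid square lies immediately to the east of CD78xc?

CD88ac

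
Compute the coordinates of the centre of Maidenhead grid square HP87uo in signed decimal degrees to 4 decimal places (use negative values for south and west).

Field H=7, P=15: +7·20° lon, +15·10° lat → SW at lon -40°, lat 60°.
Square 8, 7: +8·2° lon, +7·1° lat → SW at lon -24°, lat 67°.
Subsquare u=20, o=14: +20·0.0833333° lon, +14·0.0416667° lat → SW at lon -22.3333°, lat 67.5833°.
Cell spans 0.0833333° lon × 0.0416667° lat. Centre is SW corner plus half of each.
latitude 67.6042, longitude -22.2917.

67.6042, -22.2917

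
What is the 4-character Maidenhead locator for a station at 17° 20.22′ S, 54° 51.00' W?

GH22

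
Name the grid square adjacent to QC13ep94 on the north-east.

QC13fp05

Longitude extended square 9; +1 → 10, wraps to 0, carry into subsquare.
Longitude subsquare e = 4; +1 → 5 = f.
Latitude extended square 4; +1 → 5.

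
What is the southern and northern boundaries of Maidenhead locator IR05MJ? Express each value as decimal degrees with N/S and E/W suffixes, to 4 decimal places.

85.3750° N, 85.4167° N

Field I=8, R=17: +8·20° lon, +17·10° lat → SW at lon -20°, lat 80°.
Square 0, 5: +0·2° lon, +5·1° lat → SW at lon -20°, lat 85°.
Subsquare m=12, j=9: +12·0.0833333° lon, +9·0.0416667° lat → SW at lon -19°, lat 85.375°.
Cell spans 0.0833333° lon × 0.0416667° lat.
south 85.3750° N, north 85.4167° N.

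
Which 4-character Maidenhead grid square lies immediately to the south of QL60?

QK69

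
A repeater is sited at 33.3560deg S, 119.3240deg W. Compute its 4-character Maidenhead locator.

DF06

Add 180° to longitude and 90° to latitude: 60.68, 56.64.
Field: lon ⌊60.68/20⌋ = 3 → D; lat ⌊56.64/10⌋ = 5 → F.
Square: lon ⌊0.68/2⌋ = 0; lat ⌊6.64/1⌋ = 6.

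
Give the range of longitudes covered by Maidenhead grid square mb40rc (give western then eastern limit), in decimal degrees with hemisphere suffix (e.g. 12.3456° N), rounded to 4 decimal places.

69.4167° E, 69.5000° E

Field M=12, B=1: +12·20° lon, +1·10° lat → SW at lon 60°, lat -80°.
Square 4, 0: +4·2° lon, +0·1° lat → SW at lon 68°, lat -80°.
Subsquare r=17, c=2: +17·0.0833333° lon, +2·0.0416667° lat → SW at lon 69.4167°, lat -79.9167°.
Cell spans 0.0833333° lon × 0.0416667° lat.
west 69.4167° E, east 69.5000° E.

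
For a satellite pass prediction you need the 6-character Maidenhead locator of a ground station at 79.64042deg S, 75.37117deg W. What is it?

FB20hi

Add 180° to longitude and 90° to latitude: 104.6288, 10.3596.
Field: lon ⌊104.6288/20⌋ = 5 → F; lat ⌊10.3596/10⌋ = 1 → B.
Square: lon ⌊4.6288/2⌋ = 2; lat ⌊0.3596/1⌋ = 0.
Subsquare: lon ⌊0.6288/0.0833333⌋ = 7 → h; lat ⌊0.3596/0.0416667⌋ = 8 → i.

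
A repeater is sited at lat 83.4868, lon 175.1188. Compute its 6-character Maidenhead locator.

RR73nl

Add 180° to longitude and 90° to latitude: 355.1188, 173.4868.
Field (20°×10°, letters A–R): lon ⌊355.1188/20⌋ = 17 → R; lat ⌊173.4868/10⌋ = 17 → R.
Square (2°×1°, digits 0–9): lon ⌊15.1188/2⌋ = 7; lat ⌊3.4868/1⌋ = 3.
Subsquare (5′×2.5′, letters a–x): lon ⌊1.1188/0.0833333⌋ = 13 → n; lat ⌊0.4868/0.0416667⌋ = 11 → l.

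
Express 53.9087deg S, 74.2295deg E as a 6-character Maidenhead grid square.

Shift to the Maidenhead origin (180°W, 90°S): lon 254.2295, lat 36.0913.
Field (20°×10°, letters A–R): lon ⌊254.2295/20⌋ = 12 → M; lat ⌊36.0913/10⌋ = 3 → D.
Square (2°×1°, digits 0–9): lon ⌊14.2295/2⌋ = 7; lat ⌊6.0913/1⌋ = 6.
Subsquare (5′×2.5′, letters a–x): lon ⌊0.2295/0.0833333⌋ = 2 → c; lat ⌊0.0913/0.0416667⌋ = 2 → c.

MD76cc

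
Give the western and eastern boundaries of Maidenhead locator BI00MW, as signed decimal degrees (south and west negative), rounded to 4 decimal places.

-159.0000, -158.9167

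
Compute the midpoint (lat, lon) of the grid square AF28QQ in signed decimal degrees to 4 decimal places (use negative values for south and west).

-31.3125, -174.6250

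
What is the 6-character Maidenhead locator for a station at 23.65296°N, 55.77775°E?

LL73vp

Offset from 180°W / 90°S: lon 235.7777°, lat 113.6530°.
Field: lon ⌊235.7777/20⌋ = 11 → L; lat ⌊113.6530/10⌋ = 11 → L.
Square: lon ⌊15.7777/2⌋ = 7; lat ⌊3.6530/1⌋ = 3.
Subsquare: lon ⌊1.7777/0.0833333⌋ = 21 → v; lat ⌊0.6530/0.0416667⌋ = 15 → p.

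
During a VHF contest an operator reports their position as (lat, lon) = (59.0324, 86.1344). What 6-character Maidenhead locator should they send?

Shift to the Maidenhead origin (180°W, 90°S): lon 266.1344, lat 149.0324.
Field (20°×10°, letters A–R): 266.1344/20 → 13 → N, 149.0324/10 → 14 → O; chars NO.
Square (2°×1°, digits 0–9): 6.1344/2 → 3, 9.0324/1 → 9; chars 39.
Subsquare (5′×2.5′, letters a–x): 0.1344/0.0833333 → 1 → b, 0.0324/0.0416667 → 0 → a; chars ba.

NO39ba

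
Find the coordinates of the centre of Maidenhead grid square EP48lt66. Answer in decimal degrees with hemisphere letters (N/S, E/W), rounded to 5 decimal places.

68.81875° N, 91.02917° W

Field E=4, P=15: +4·20° lon, +15·10° lat → SW at lon -100°, lat 60°.
Square 4, 8: +4·2° lon, +8·1° lat → SW at lon -92°, lat 68°.
Subsquare l=11, t=19: +11·0.0833333° lon, +19·0.0416667° lat → SW at lon -91.0833°, lat 68.7917°.
Extended square 6, 6: +6·0.00833333° lon, +6·0.00416667° lat → SW at lon -91.0333°, lat 68.8167°.
Cell spans 0.00833333° lon × 0.00416667° lat. Centre is SW corner plus half of each.
latitude 68.81875° N, longitude 91.02917° W.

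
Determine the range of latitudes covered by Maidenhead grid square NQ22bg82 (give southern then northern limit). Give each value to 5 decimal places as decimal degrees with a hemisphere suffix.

72.25833° N, 72.26250° N

Field N=13, Q=16: +13·20° lon, +16·10° lat → SW at lon 80°, lat 70°.
Square 2, 2: +2·2° lon, +2·1° lat → SW at lon 84°, lat 72°.
Subsquare b=1, g=6: +1·0.0833333° lon, +6·0.0416667° lat → SW at lon 84.0833°, lat 72.25°.
Extended square 8, 2: +8·0.00833333° lon, +2·0.00416667° lat → SW at lon 84.15°, lat 72.2583°.
Cell spans 0.00833333° lon × 0.00416667° lat.
south 72.25833° N, north 72.26250° N.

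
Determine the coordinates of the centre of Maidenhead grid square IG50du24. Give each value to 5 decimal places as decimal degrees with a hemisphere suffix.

Field I=8, G=6: +8·20° lon, +6·10° lat → SW at lon -20°, lat -30°.
Square 5, 0: +5·2° lon, +0·1° lat → SW at lon -10°, lat -30°.
Subsquare d=3, u=20: +3·0.0833333° lon, +20·0.0416667° lat → SW at lon -9.75°, lat -29.1667°.
Extended square 2, 4: +2·0.00833333° lon, +4·0.00416667° lat → SW at lon -9.73333°, lat -29.15°.
Cell spans 0.00833333° lon × 0.00416667° lat. Centre is SW corner plus half of each.
latitude 29.14792° S, longitude 9.72917° W.

29.14792° S, 9.72917° W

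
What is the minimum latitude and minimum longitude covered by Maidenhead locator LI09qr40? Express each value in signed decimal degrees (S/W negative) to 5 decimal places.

-0.29167, 41.36667

Field L=11, I=8: +11·20° lon, +8·10° lat → SW at lon 40°, lat -10°.
Square 0, 9: +0·2° lon, +9·1° lat → SW at lon 40°, lat -1°.
Subsquare q=16, r=17: +16·0.0833333° lon, +17·0.0416667° lat → SW at lon 41.3333°, lat -0.291667°.
Extended square 4, 0: +4·0.00833333° lon, +0·0.00416667° lat → SW at lon 41.3667°, lat -0.291667°.
latitude -0.29167, longitude 41.36667.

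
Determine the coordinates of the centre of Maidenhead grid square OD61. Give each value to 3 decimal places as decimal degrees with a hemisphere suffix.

58.500° S, 113.000° E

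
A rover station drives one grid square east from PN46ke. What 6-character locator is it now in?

Longitude subsquare k = 10; +1 → 11 = l.
The latitude characters are unchanged.

PN46le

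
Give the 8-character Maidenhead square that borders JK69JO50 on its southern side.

Latitude extended square 0; −1 → -1, wraps to 9, carry into subsquare.
Latitude subsquare o = 14; −1 → 13 = n.
The longitude characters are unchanged.

JK69jn59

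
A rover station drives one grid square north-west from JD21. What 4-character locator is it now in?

Longitude square 2; −1 → 1.
Latitude square 1; +1 → 2.

JD12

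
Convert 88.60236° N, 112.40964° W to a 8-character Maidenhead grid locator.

Offset from 180°W / 90°S: lon 67.59036°, lat 178.60236°.
Field: lon ⌊67.59036/20⌋ = 3 → D; lat ⌊178.60236/10⌋ = 17 → R.
Square: lon ⌊7.59036/2⌋ = 3; lat ⌊8.60236/1⌋ = 8.
Subsquare: lon ⌊1.59036/0.0833333⌋ = 19 → t; lat ⌊0.60236/0.0416667⌋ = 14 → o.
Extended square: lon ⌊0.00703/0.00833333⌋ = 0; lat ⌊0.01903/0.00416667⌋ = 4.

DR38to04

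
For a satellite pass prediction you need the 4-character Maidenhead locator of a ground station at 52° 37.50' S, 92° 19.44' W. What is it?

ED37

Offset from 180°W / 90°S: lon 87.68°, lat 37.38°.
Field: lon ⌊87.68/20⌋ = 4 → E; lat ⌊37.38/10⌋ = 3 → D.
Square: lon ⌊7.68/2⌋ = 3; lat ⌊7.38/1⌋ = 7.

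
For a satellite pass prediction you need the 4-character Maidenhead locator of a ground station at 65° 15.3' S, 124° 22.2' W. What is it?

CC74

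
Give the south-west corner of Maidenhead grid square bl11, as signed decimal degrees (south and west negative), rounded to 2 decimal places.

Field B=1, L=11: +1·20° lon, +11·10° lat → SW at lon -160°, lat 20°.
Square 1, 1: +1·2° lon, +1·1° lat → SW at lon -158°, lat 21°.
latitude 21.00, longitude -158.00.

21.00, -158.00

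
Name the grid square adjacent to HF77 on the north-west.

HF68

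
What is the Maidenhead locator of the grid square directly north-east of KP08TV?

Longitude subsquare t = 19; +1 → 20 = u.
Latitude subsquare v = 21; +1 → 22 = w.

KP08uw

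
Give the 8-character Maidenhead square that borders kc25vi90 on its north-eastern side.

KC25wi01

Longitude extended square 9; +1 → 10, wraps to 0, carry into subsquare.
Longitude subsquare v = 21; +1 → 22 = w.
Latitude extended square 0; +1 → 1.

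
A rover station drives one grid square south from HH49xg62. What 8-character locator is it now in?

Latitude extended square 2; −1 → 1.
The longitude characters are unchanged.

HH49xg61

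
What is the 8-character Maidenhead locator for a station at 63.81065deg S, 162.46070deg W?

AC86se45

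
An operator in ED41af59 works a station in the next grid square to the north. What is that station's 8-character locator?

Latitude extended square 9; +1 → 10, wraps to 0, carry into subsquare.
Latitude subsquare f = 5; +1 → 6 = g.
The longitude characters are unchanged.

ED41ag50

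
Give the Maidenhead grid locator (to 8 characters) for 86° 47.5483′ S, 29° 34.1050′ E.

Offset from 180°W / 90°S: lon 209.56842°, lat 3.20753°.
Field: lon ⌊209.56842/20⌋ = 10 → K; lat ⌊3.20753/10⌋ = 0 → A.
Square: lon ⌊9.56842/2⌋ = 4; lat ⌊3.20753/1⌋ = 3.
Subsquare: lon ⌊1.56842/0.0833333⌋ = 18 → s; lat ⌊0.20753/0.0416667⌋ = 4 → e.
Extended square: lon ⌊0.06842/0.00833333⌋ = 8; lat ⌊0.04086/0.00416667⌋ = 9.

KA43se89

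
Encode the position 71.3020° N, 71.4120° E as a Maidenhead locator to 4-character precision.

Shift to the Maidenhead origin (180°W, 90°S): lon 251.41, lat 161.30.
Field: lon ⌊251.41/20⌋ = 12 → M; lat ⌊161.30/10⌋ = 16 → Q.
Square: lon ⌊11.41/2⌋ = 5; lat ⌊1.30/1⌋ = 1.

MQ51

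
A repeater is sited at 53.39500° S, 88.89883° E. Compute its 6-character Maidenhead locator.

Add 180° to longitude and 90° to latitude: 268.8988, 36.6050.
Field: lon ⌊268.8988/20⌋ = 13 → N; lat ⌊36.6050/10⌋ = 3 → D.
Square: lon ⌊8.8988/2⌋ = 4; lat ⌊6.6050/1⌋ = 6.
Subsquare: lon ⌊0.8988/0.0833333⌋ = 10 → k; lat ⌊0.6050/0.0416667⌋ = 14 → o.

ND46ko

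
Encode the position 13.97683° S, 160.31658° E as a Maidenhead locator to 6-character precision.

RH06da

Offset from 180°W / 90°S: lon 340.3166°, lat 76.0232°.
Field (20°×10°, letters A–R): lon ⌊340.3166/20⌋ = 17 → R; lat ⌊76.0232/10⌋ = 7 → H.
Square (2°×1°, digits 0–9): lon ⌊0.3166/2⌋ = 0; lat ⌊6.0232/1⌋ = 6.
Subsquare (5′×2.5′, letters a–x): lon ⌊0.3166/0.0833333⌋ = 3 → d; lat ⌊0.0232/0.0416667⌋ = 0 → a.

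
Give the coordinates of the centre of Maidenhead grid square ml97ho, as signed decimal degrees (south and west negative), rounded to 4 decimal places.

27.6042, 78.6250

Field M=12, L=11: +12·20° lon, +11·10° lat → SW at lon 60°, lat 20°.
Square 9, 7: +9·2° lon, +7·1° lat → SW at lon 78°, lat 27°.
Subsquare h=7, o=14: +7·0.0833333° lon, +14·0.0416667° lat → SW at lon 78.5833°, lat 27.5833°.
Cell spans 0.0833333° lon × 0.0416667° lat. Centre is SW corner plus half of each.
latitude 27.6042, longitude 78.6250.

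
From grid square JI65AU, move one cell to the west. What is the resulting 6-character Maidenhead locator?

Longitude subsquare a = 0; −1 → -1, wraps to 23 = x, carry into square.
Longitude square 6; −1 → 5.
The latitude characters are unchanged.

JI55xu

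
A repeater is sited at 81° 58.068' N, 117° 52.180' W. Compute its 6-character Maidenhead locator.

Add 180° to longitude and 90° to latitude: 62.1303, 171.9678.
Field: 62.1303/20 → 3 → D, 171.9678/10 → 17 → R; chars DR.
Square: 2.1303/2 → 1, 1.9678/1 → 1; chars 11.
Subsquare: 0.1303/0.0833333 → 1 → b, 0.9678/0.0416667 → 23 → x; chars bx.

DR11bx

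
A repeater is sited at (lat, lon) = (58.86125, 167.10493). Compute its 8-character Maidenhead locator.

RO38nu26

Add 180° to longitude and 90° to latitude: 347.10493, 148.86125.
Field (20°×10°, letters A–R): 347.10493/20 → 17 → R, 148.86125/10 → 14 → O; chars RO.
Square (2°×1°, digits 0–9): 7.10493/2 → 3, 8.86125/1 → 8; chars 38.
Subsquare (5′×2.5′, letters a–x): 1.10493/0.0833333 → 13 → n, 0.86125/0.0416667 → 20 → u; chars nu.
Extended square (30″×15″, digits 0–9): 0.02160/0.00833333 → 2, 0.02792/0.00416667 → 6; chars 26.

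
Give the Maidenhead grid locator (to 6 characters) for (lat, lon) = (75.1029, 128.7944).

PQ45jc

Shift to the Maidenhead origin (180°W, 90°S): lon 308.7944, lat 165.1029.
Field: lon ⌊308.7944/20⌋ = 15 → P; lat ⌊165.1029/10⌋ = 16 → Q.
Square: lon ⌊8.7944/2⌋ = 4; lat ⌊5.1029/1⌋ = 5.
Subsquare: lon ⌊0.7944/0.0833333⌋ = 9 → j; lat ⌊0.1029/0.0416667⌋ = 2 → c.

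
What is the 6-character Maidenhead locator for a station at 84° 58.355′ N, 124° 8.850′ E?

PR24bx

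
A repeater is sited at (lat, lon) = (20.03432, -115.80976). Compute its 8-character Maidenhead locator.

DL20ca28

Offset from 180°W / 90°S: lon 64.19024°, lat 110.03432°.
Field (20°×10°, letters A–R): 64.19024/20 → 3 → D, 110.03432/10 → 11 → L; chars DL.
Square (2°×1°, digits 0–9): 4.19024/2 → 2, 0.03432/1 → 0; chars 20.
Subsquare (5′×2.5′, letters a–x): 0.19024/0.0833333 → 2 → c, 0.03432/0.0416667 → 0 → a; chars ca.
Extended square (30″×15″, digits 0–9): 0.02357/0.00833333 → 2, 0.03432/0.00416667 → 8; chars 28.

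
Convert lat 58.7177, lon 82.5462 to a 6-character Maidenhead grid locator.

Shift to the Maidenhead origin (180°W, 90°S): lon 262.5462, lat 148.7177.
Field: 262.5462/20 → 13 → N, 148.7177/10 → 14 → O; chars NO.
Square: 2.5462/2 → 1, 8.7177/1 → 8; chars 18.
Subsquare: 0.5462/0.0833333 → 6 → g, 0.7177/0.0416667 → 17 → r; chars gr.

NO18gr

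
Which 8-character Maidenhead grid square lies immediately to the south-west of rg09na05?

RG09ma94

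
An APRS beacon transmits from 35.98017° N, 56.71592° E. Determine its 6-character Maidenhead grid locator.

LM85ix

Offset from 180°W / 90°S: lon 236.7159°, lat 125.9802°.
Field (20°×10°, letters A–R): lon ⌊236.7159/20⌋ = 11 → L; lat ⌊125.9802/10⌋ = 12 → M.
Square (2°×1°, digits 0–9): lon ⌊16.7159/2⌋ = 8; lat ⌊5.9802/1⌋ = 5.
Subsquare (5′×2.5′, letters a–x): lon ⌊0.7159/0.0833333⌋ = 8 → i; lat ⌊0.9802/0.0416667⌋ = 23 → x.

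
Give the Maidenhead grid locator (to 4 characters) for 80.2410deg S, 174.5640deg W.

Shift to the Maidenhead origin (180°W, 90°S): lon 5.44, lat 9.76.
Field: lon ⌊5.44/20⌋ = 0 → A; lat ⌊9.76/10⌋ = 0 → A.
Square: lon ⌊5.44/2⌋ = 2; lat ⌊9.76/1⌋ = 9.

AA29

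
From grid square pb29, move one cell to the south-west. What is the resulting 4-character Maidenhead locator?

Longitude square 2; −1 → 1.
Latitude square 9; −1 → 8.

PB18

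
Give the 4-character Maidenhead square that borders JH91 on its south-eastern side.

KH00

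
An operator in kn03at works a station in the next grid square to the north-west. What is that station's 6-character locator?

Longitude subsquare a = 0; −1 → -1, wraps to 23 = x, carry into square.
Longitude square 0; −1 → -1, wraps to 9, carry into field.
Longitude field K = 10; −1 → 9 = J.
Latitude subsquare t = 19; +1 → 20 = u.

JN93xu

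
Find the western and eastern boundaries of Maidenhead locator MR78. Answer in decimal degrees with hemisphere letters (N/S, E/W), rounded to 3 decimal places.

Field M=12, R=17: +12·20° lon, +17·10° lat → SW at lon 60°, lat 80°.
Square 7, 8: +7·2° lon, +8·1° lat → SW at lon 74°, lat 88°.
Cell spans 2° lon × 1° lat.
west 74.000° E, east 76.000° E.

74.000° E, 76.000° E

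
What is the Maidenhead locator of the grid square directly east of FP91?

Longitude square 9; +1 → 10, wraps to 0, carry into field.
Longitude field F = 5; +1 → 6 = G.
The latitude characters are unchanged.

GP01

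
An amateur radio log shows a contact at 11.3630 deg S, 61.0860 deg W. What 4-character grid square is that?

FH98

Shift to the Maidenhead origin (180°W, 90°S): lon 118.91, lat 78.64.
Field: lon ⌊118.91/20⌋ = 5 → F; lat ⌊78.64/10⌋ = 7 → H.
Square: lon ⌊18.91/2⌋ = 9; lat ⌊8.64/1⌋ = 8.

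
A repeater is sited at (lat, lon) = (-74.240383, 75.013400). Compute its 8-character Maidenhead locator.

MB75ms12

Shift to the Maidenhead origin (180°W, 90°S): lon 255.01340, lat 15.75962.
Field (20°×10°, letters A–R): 255.01340/20 → 12 → M, 15.75962/10 → 1 → B; chars MB.
Square (2°×1°, digits 0–9): 15.01340/2 → 7, 5.75962/1 → 5; chars 75.
Subsquare (5′×2.5′, letters a–x): 1.01340/0.0833333 → 12 → m, 0.75962/0.0416667 → 18 → s; chars ms.
Extended square (30″×15″, digits 0–9): 0.01340/0.00833333 → 1, 0.00962/0.00416667 → 2; chars 12.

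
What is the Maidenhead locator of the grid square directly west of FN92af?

Longitude subsquare a = 0; −1 → -1, wraps to 23 = x, carry into square.
Longitude square 9; −1 → 8.
The latitude characters are unchanged.

FN82xf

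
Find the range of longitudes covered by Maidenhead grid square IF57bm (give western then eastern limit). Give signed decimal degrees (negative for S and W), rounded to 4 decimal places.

-9.9167, -9.8333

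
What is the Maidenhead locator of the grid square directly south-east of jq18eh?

JQ18fg

Longitude subsquare e = 4; +1 → 5 = f.
Latitude subsquare h = 7; −1 → 6 = g.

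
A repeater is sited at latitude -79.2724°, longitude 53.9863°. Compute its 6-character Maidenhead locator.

LB60xr

Offset from 180°W / 90°S: lon 233.9863°, lat 10.7276°.
Field: lon ⌊233.9863/20⌋ = 11 → L; lat ⌊10.7276/10⌋ = 1 → B.
Square: lon ⌊13.9863/2⌋ = 6; lat ⌊0.7276/1⌋ = 0.
Subsquare: lon ⌊1.9863/0.0833333⌋ = 23 → x; lat ⌊0.7276/0.0416667⌋ = 17 → r.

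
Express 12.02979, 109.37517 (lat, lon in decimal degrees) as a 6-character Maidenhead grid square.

OK42qa

Offset from 180°W / 90°S: lon 289.3752°, lat 102.0298°.
Field: lon ⌊289.3752/20⌋ = 14 → O; lat ⌊102.0298/10⌋ = 10 → K.
Square: lon ⌊9.3752/2⌋ = 4; lat ⌊2.0298/1⌋ = 2.
Subsquare: lon ⌊1.3752/0.0833333⌋ = 16 → q; lat ⌊0.0298/0.0416667⌋ = 0 → a.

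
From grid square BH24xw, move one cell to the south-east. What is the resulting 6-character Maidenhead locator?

BH34av

Longitude subsquare x = 23; +1 → 24, wraps to 0 = a, carry into square.
Longitude square 2; +1 → 3.
Latitude subsquare w = 22; −1 → 21 = v.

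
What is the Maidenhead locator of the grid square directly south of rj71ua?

RJ70ux

Latitude subsquare a = 0; −1 → -1, wraps to 23 = x, carry into square.
Latitude square 1; −1 → 0.
The longitude characters are unchanged.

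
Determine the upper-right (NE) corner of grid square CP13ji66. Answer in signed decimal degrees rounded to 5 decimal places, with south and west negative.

63.36250, -137.19167

Field C=2, P=15: +2·20° lon, +15·10° lat → SW at lon -140°, lat 60°.
Square 1, 3: +1·2° lon, +3·1° lat → SW at lon -138°, lat 63°.
Subsquare j=9, i=8: +9·0.0833333° lon, +8·0.0416667° lat → SW at lon -137.25°, lat 63.3333°.
Extended square 6, 6: +6·0.00833333° lon, +6·0.00416667° lat → SW at lon -137.2°, lat 63.3583°.
Cell spans 0.00833333° lon × 0.00416667° lat. NE corner is SW corner plus one full cell.
latitude 63.36250, longitude -137.19167.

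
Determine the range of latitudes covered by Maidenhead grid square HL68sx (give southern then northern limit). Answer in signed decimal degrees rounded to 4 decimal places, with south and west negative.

28.9583, 29.0000

Field H=7, L=11: +7·20° lon, +11·10° lat → SW at lon -40°, lat 20°.
Square 6, 8: +6·2° lon, +8·1° lat → SW at lon -28°, lat 28°.
Subsquare s=18, x=23: +18·0.0833333° lon, +23·0.0416667° lat → SW at lon -26.5°, lat 28.9583°.
Cell spans 0.0833333° lon × 0.0416667° lat.
south 28.9583, north 29.0000.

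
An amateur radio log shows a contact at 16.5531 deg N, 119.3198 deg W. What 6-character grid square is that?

DK06in

Add 180° to longitude and 90° to latitude: 60.6802, 106.5531.
Field: lon ⌊60.6802/20⌋ = 3 → D; lat ⌊106.5531/10⌋ = 10 → K.
Square: lon ⌊0.6802/2⌋ = 0; lat ⌊6.5531/1⌋ = 6.
Subsquare: lon ⌊0.6802/0.0833333⌋ = 8 → i; lat ⌊0.5531/0.0416667⌋ = 13 → n.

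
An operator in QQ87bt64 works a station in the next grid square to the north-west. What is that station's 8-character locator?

Longitude extended square 6; −1 → 5.
Latitude extended square 4; +1 → 5.

QQ87bt55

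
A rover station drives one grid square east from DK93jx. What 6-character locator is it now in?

DK93kx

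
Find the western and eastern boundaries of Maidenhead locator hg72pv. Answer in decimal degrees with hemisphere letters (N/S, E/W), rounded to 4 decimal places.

24.7500° W, 24.6667° W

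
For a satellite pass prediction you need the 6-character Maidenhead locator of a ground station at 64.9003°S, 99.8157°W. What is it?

EC05cc

Shift to the Maidenhead origin (180°W, 90°S): lon 80.1843, lat 25.0997.
Field: lon ⌊80.1843/20⌋ = 4 → E; lat ⌊25.0997/10⌋ = 2 → C.
Square: lon ⌊0.1843/2⌋ = 0; lat ⌊5.0997/1⌋ = 5.
Subsquare: lon ⌊0.1843/0.0833333⌋ = 2 → c; lat ⌊0.0997/0.0416667⌋ = 2 → c.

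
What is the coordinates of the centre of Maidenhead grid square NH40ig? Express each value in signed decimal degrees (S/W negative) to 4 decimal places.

-19.7292, 88.7083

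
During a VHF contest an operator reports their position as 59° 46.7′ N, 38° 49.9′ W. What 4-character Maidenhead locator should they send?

HO09

Shift to the Maidenhead origin (180°W, 90°S): lon 141.17, lat 149.78.
Field: 141.17/20 → 7 → H, 149.78/10 → 14 → O; chars HO.
Square: 1.17/2 → 0, 9.78/1 → 9; chars 09.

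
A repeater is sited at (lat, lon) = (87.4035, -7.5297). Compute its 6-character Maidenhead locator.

Shift to the Maidenhead origin (180°W, 90°S): lon 172.4703, lat 177.4035.
Field (20°×10°, letters A–R): lon ⌊172.4703/20⌋ = 8 → I; lat ⌊177.4035/10⌋ = 17 → R.
Square (2°×1°, digits 0–9): lon ⌊12.4703/2⌋ = 6; lat ⌊7.4035/1⌋ = 7.
Subsquare (5′×2.5′, letters a–x): lon ⌊0.4703/0.0833333⌋ = 5 → f; lat ⌊0.4035/0.0416667⌋ = 9 → j.

IR67fj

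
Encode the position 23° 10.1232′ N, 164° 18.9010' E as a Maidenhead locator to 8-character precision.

RL23de70

Add 180° to longitude and 90° to latitude: 344.31502, 113.16872.
Field: lon ⌊344.31502/20⌋ = 17 → R; lat ⌊113.16872/10⌋ = 11 → L.
Square: lon ⌊4.31502/2⌋ = 2; lat ⌊3.16872/1⌋ = 3.
Subsquare: lon ⌊0.31502/0.0833333⌋ = 3 → d; lat ⌊0.16872/0.0416667⌋ = 4 → e.
Extended square: lon ⌊0.06502/0.00833333⌋ = 7; lat ⌊0.00205/0.00416667⌋ = 0.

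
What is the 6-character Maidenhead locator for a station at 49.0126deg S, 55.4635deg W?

Offset from 180°W / 90°S: lon 124.5365°, lat 40.9874°.
Field: lon ⌊124.5365/20⌋ = 6 → G; lat ⌊40.9874/10⌋ = 4 → E.
Square: lon ⌊4.5365/2⌋ = 2; lat ⌊0.9874/1⌋ = 0.
Subsquare: lon ⌊0.5365/0.0833333⌋ = 6 → g; lat ⌊0.9874/0.0416667⌋ = 23 → x.

GE20gx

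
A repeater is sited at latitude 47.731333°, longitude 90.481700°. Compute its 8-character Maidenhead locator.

NN57fr75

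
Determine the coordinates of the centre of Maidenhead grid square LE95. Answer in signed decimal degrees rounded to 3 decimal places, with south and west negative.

-44.500, 59.000

Field L=11, E=4: +11·20° lon, +4·10° lat → SW at lon 40°, lat -50°.
Square 9, 5: +9·2° lon, +5·1° lat → SW at lon 58°, lat -45°.
Cell spans 2° lon × 1° lat. Centre is SW corner plus half of each.
latitude -44.500, longitude 59.000.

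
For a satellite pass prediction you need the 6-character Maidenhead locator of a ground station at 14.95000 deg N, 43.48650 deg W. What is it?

Shift to the Maidenhead origin (180°W, 90°S): lon 136.5135, lat 104.9500.
Field: lon ⌊136.5135/20⌋ = 6 → G; lat ⌊104.9500/10⌋ = 10 → K.
Square: lon ⌊16.5135/2⌋ = 8; lat ⌊4.9500/1⌋ = 4.
Subsquare: lon ⌊0.5135/0.0833333⌋ = 6 → g; lat ⌊0.9500/0.0416667⌋ = 22 → w.

GK84gw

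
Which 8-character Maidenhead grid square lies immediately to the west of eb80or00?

EB80nr90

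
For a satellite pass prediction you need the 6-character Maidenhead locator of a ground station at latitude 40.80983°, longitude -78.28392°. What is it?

Shift to the Maidenhead origin (180°W, 90°S): lon 101.7161, lat 130.8098.
Field: 101.7161/20 → 5 → F, 130.8098/10 → 13 → N; chars FN.
Square: 1.7161/2 → 0, 0.8098/1 → 0; chars 00.
Subsquare: 1.7161/0.0833333 → 20 → u, 0.8098/0.0416667 → 19 → t; chars ut.

FN00ut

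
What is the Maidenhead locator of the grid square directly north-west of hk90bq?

HK90ar

Longitude subsquare b = 1; −1 → 0 = a.
Latitude subsquare q = 16; +1 → 17 = r.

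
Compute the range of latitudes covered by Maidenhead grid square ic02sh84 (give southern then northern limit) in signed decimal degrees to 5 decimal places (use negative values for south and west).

Field I=8, C=2: +8·20° lon, +2·10° lat → SW at lon -20°, lat -70°.
Square 0, 2: +0·2° lon, +2·1° lat → SW at lon -20°, lat -68°.
Subsquare s=18, h=7: +18·0.0833333° lon, +7·0.0416667° lat → SW at lon -18.5°, lat -67.7083°.
Extended square 8, 4: +8·0.00833333° lon, +4·0.00416667° lat → SW at lon -18.4333°, lat -67.6917°.
Cell spans 0.00833333° lon × 0.00416667° lat.
south -67.69167, north -67.68750.

-67.69167, -67.68750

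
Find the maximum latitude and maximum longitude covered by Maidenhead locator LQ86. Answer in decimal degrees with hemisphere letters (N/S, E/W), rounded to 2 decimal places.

77.00° N, 58.00° E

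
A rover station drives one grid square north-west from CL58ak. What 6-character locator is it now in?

CL48xl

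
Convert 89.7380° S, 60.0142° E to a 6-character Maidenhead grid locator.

MA00ag

Shift to the Maidenhead origin (180°W, 90°S): lon 240.0142, lat 0.2620.
Field: 240.0142/20 → 12 → M, 0.2620/10 → 0 → A; chars MA.
Square: 0.0142/2 → 0, 0.2620/1 → 0; chars 00.
Subsquare: 0.0142/0.0833333 → 0 → a, 0.2620/0.0416667 → 6 → g; chars ag.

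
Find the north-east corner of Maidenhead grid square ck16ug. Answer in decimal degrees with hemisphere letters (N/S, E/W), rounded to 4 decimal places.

16.2917° N, 136.2500° W

Field C=2, K=10: +2·20° lon, +10·10° lat → SW at lon -140°, lat 10°.
Square 1, 6: +1·2° lon, +6·1° lat → SW at lon -138°, lat 16°.
Subsquare u=20, g=6: +20·0.0833333° lon, +6·0.0416667° lat → SW at lon -136.333°, lat 16.25°.
Cell spans 0.0833333° lon × 0.0416667° lat. NE corner is SW corner plus one full cell.
latitude 16.2917° N, longitude 136.2500° W.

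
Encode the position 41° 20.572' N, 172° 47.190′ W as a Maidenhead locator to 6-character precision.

AN31oi

Shift to the Maidenhead origin (180°W, 90°S): lon 7.2135, lat 131.3429.
Field (20°×10°, letters A–R): lon ⌊7.2135/20⌋ = 0 → A; lat ⌊131.3429/10⌋ = 13 → N.
Square (2°×1°, digits 0–9): lon ⌊7.2135/2⌋ = 3; lat ⌊1.3429/1⌋ = 1.
Subsquare (5′×2.5′, letters a–x): lon ⌊1.2135/0.0833333⌋ = 14 → o; lat ⌊0.3429/0.0416667⌋ = 8 → i.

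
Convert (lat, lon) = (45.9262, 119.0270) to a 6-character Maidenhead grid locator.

ON95mw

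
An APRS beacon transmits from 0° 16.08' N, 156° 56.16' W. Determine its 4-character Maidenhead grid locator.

BJ10

Add 180° to longitude and 90° to latitude: 23.06, 90.27.
Field: lon ⌊23.06/20⌋ = 1 → B; lat ⌊90.27/10⌋ = 9 → J.
Square: lon ⌊3.06/2⌋ = 1; lat ⌊0.27/1⌋ = 0.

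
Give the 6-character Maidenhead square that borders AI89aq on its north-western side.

AI79xr

Longitude subsquare a = 0; −1 → -1, wraps to 23 = x, carry into square.
Longitude square 8; −1 → 7.
Latitude subsquare q = 16; +1 → 17 = r.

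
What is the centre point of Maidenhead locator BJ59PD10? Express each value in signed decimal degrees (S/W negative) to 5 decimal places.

Field B=1, J=9: +1·20° lon, +9·10° lat → SW at lon -160°, lat 0°.
Square 5, 9: +5·2° lon, +9·1° lat → SW at lon -150°, lat 9°.
Subsquare p=15, d=3: +15·0.0833333° lon, +3·0.0416667° lat → SW at lon -148.75°, lat 9.125°.
Extended square 1, 0: +1·0.00833333° lon, +0·0.00416667° lat → SW at lon -148.742°, lat 9.125°.
Cell spans 0.00833333° lon × 0.00416667° lat. Centre is SW corner plus half of each.
latitude 9.12708, longitude -148.73750.

9.12708, -148.73750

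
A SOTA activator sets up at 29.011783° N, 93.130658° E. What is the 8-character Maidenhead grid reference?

NL69na52

Add 180° to longitude and 90° to latitude: 273.13066, 119.01178.
Field: 273.13066/20 → 13 → N, 119.01178/10 → 11 → L; chars NL.
Square: 13.13066/2 → 6, 9.01178/1 → 9; chars 69.
Subsquare: 1.13066/0.0833333 → 13 → n, 0.01178/0.0416667 → 0 → a; chars na.
Extended square: 0.04732/0.00833333 → 5, 0.01178/0.00416667 → 2; chars 52.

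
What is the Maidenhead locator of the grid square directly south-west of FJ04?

EJ93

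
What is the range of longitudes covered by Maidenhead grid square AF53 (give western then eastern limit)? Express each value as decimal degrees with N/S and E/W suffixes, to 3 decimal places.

Field A=0, F=5: +0·20° lon, +5·10° lat → SW at lon -180°, lat -40°.
Square 5, 3: +5·2° lon, +3·1° lat → SW at lon -170°, lat -37°.
Cell spans 2° lon × 1° lat.
west 170.000° W, east 168.000° W.

170.000° W, 168.000° W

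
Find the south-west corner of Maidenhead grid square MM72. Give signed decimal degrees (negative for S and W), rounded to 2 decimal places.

32.00, 74.00

Field M=12, M=12: +12·20° lon, +12·10° lat → SW at lon 60°, lat 30°.
Square 7, 2: +7·2° lon, +2·1° lat → SW at lon 74°, lat 32°.
latitude 32.00, longitude 74.00.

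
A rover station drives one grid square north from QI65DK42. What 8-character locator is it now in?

QI65dk43

Latitude extended square 2; +1 → 3.
The longitude characters are unchanged.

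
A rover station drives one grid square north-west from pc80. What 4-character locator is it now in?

Longitude square 8; −1 → 7.
Latitude square 0; +1 → 1.

PC71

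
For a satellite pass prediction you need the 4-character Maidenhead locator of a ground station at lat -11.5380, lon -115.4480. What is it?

DH28

Offset from 180°W / 90°S: lon 64.55°, lat 78.46°.
Field: lon ⌊64.55/20⌋ = 3 → D; lat ⌊78.46/10⌋ = 7 → H.
Square: lon ⌊4.55/2⌋ = 2; lat ⌊8.46/1⌋ = 8.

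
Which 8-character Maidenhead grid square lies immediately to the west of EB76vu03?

EB76uu93

Longitude extended square 0; −1 → -1, wraps to 9, carry into subsquare.
Longitude subsquare v = 21; −1 → 20 = u.
The latitude characters are unchanged.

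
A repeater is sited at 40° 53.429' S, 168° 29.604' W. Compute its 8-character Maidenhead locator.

AE59sc06

Shift to the Maidenhead origin (180°W, 90°S): lon 11.50660, lat 49.10952.
Field: 11.50660/20 → 0 → A, 49.10952/10 → 4 → E; chars AE.
Square: 11.50660/2 → 5, 9.10952/1 → 9; chars 59.
Subsquare: 1.50660/0.0833333 → 18 → s, 0.10952/0.0416667 → 2 → c; chars sc.
Extended square: 0.00660/0.00833333 → 0, 0.02618/0.00416667 → 6; chars 06.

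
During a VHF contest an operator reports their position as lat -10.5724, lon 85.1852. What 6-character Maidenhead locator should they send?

Offset from 180°W / 90°S: lon 265.1852°, lat 79.4276°.
Field: 265.1852/20 → 13 → N, 79.4276/10 → 7 → H; chars NH.
Square: 5.1852/2 → 2, 9.4276/1 → 9; chars 29.
Subsquare: 1.1852/0.0833333 → 14 → o, 0.4276/0.0416667 → 10 → k; chars ok.

NH29ok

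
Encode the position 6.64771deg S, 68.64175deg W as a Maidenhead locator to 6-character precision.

FI53qi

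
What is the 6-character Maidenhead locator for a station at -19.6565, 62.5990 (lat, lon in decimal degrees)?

Shift to the Maidenhead origin (180°W, 90°S): lon 242.5990, lat 70.3435.
Field: lon ⌊242.5990/20⌋ = 12 → M; lat ⌊70.3435/10⌋ = 7 → H.
Square: lon ⌊2.5990/2⌋ = 1; lat ⌊0.3435/1⌋ = 0.
Subsquare: lon ⌊0.5990/0.0833333⌋ = 7 → h; lat ⌊0.3435/0.0416667⌋ = 8 → i.

MH10hi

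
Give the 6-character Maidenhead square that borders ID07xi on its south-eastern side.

ID17ah

Longitude subsquare x = 23; +1 → 24, wraps to 0 = a, carry into square.
Longitude square 0; +1 → 1.
Latitude subsquare i = 8; −1 → 7 = h.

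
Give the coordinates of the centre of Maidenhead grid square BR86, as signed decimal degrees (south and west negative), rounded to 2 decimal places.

86.50, -143.00

Field B=1, R=17: +1·20° lon, +17·10° lat → SW at lon -160°, lat 80°.
Square 8, 6: +8·2° lon, +6·1° lat → SW at lon -144°, lat 86°.
Cell spans 2° lon × 1° lat. Centre is SW corner plus half of each.
latitude 86.50, longitude -143.00.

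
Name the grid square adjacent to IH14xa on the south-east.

Longitude subsquare x = 23; +1 → 24, wraps to 0 = a, carry into square.
Longitude square 1; +1 → 2.
Latitude subsquare a = 0; −1 → -1, wraps to 23 = x, carry into square.
Latitude square 4; −1 → 3.

IH23ax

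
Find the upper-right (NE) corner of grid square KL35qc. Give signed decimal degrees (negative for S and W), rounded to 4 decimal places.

25.1250, 27.4167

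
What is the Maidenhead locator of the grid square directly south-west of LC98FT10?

Longitude extended square 1; −1 → 0.
Latitude extended square 0; −1 → -1, wraps to 9, carry into subsquare.
Latitude subsquare t = 19; −1 → 18 = s.

LC98fs09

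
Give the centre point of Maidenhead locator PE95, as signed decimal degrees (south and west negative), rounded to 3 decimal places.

-44.500, 139.000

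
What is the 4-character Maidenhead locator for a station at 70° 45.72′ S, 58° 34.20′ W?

GB09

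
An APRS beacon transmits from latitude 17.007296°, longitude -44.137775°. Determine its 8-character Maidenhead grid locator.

GK77wa31

Add 180° to longitude and 90° to latitude: 135.86222, 107.00730.
Field (20°×10°, letters A–R): 135.86222/20 → 6 → G, 107.00730/10 → 10 → K; chars GK.
Square (2°×1°, digits 0–9): 15.86222/2 → 7, 7.00730/1 → 7; chars 77.
Subsquare (5′×2.5′, letters a–x): 1.86222/0.0833333 → 22 → w, 0.00730/0.0416667 → 0 → a; chars wa.
Extended square (30″×15″, digits 0–9): 0.02889/0.00833333 → 3, 0.00730/0.00416667 → 1; chars 31.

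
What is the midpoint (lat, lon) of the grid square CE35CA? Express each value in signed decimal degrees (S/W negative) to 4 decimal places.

Field C=2, E=4: +2·20° lon, +4·10° lat → SW at lon -140°, lat -50°.
Square 3, 5: +3·2° lon, +5·1° lat → SW at lon -134°, lat -45°.
Subsquare c=2, a=0: +2·0.0833333° lon, +0·0.0416667° lat → SW at lon -133.833°, lat -45°.
Cell spans 0.0833333° lon × 0.0416667° lat. Centre is SW corner plus half of each.
latitude -44.9792, longitude -133.7917.

-44.9792, -133.7917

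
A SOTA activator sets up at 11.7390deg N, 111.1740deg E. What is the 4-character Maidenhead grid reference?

OK51

Shift to the Maidenhead origin (180°W, 90°S): lon 291.17, lat 101.74.
Field (20°×10°, letters A–R): 291.17/20 → 14 → O, 101.74/10 → 10 → K; chars OK.
Square (2°×1°, digits 0–9): 11.17/2 → 5, 1.74/1 → 1; chars 51.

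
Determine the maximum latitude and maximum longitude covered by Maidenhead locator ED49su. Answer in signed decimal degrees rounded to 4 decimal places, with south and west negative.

-50.1250, -90.4167

Field E=4, D=3: +4·20° lon, +3·10° lat → SW at lon -100°, lat -60°.
Square 4, 9: +4·2° lon, +9·1° lat → SW at lon -92°, lat -51°.
Subsquare s=18, u=20: +18·0.0833333° lon, +20·0.0416667° lat → SW at lon -90.5°, lat -50.1667°.
Cell spans 0.0833333° lon × 0.0416667° lat. NE corner is SW corner plus one full cell.
latitude -50.1250, longitude -90.4167.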